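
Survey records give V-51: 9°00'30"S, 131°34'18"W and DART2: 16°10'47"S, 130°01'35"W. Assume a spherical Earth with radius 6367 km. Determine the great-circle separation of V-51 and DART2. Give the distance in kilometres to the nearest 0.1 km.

V-51: φ = -9.00833°, λ = -131.57167°
DART2: φ = -16.17972°, λ = -130.02639°
Δφ = -7.1714°,  Δλ = 1.5453°
a = sin²(Δφ/2) + cos φ₁ cos φ₂ sin²(Δλ/2) = 0.004084
c = 2·arcsin(√a) = 0.127898 rad = 7.3280°
d = R·c = 6367 × 0.127898 = 814.3 km

814.3 km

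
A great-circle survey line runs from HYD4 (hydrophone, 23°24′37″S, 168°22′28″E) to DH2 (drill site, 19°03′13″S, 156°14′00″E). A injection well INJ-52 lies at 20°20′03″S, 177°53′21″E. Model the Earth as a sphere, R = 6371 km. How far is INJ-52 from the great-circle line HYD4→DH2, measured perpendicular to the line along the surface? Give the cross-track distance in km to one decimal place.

HYD4: φ = -23.41028°, λ = +168.37444°
DH2: φ = -19.05361°, λ = +156.23333°
INJ-52: φ = -20.33417°, λ = +177.88917°
δ₁₃ = central angle HYD4→INJ-52 = 0.163144 rad  (haversine)
θ₁₃ = bearing HYD4→INJ-52 = 72.612°,  θ₁₂ = bearing HYD4→DH2 = 288.771°
dₓₜ = R·arcsin(sin δ₁₃ · sin(θ₁₃ − θ₁₂)) = 6371·arcsin(0.16242·sin(-216.159°)) = 611.492 km
|dₓₜ| = 611.492 km

611.5 km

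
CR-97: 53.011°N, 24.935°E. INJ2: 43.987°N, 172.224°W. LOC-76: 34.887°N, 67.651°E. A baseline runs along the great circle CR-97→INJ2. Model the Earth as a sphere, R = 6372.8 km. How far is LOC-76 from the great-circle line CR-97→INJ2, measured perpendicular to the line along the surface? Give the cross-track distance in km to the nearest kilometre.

δ₁₃ = central angle CR-97→LOC-76 = 0.610321 rad  (haversine)
θ₁₃ = bearing CR-97→LOC-76 = 103.857°,  θ₁₂ = bearing CR-97→INJ2 = 12.381°
dₓₜ = R·arcsin(sin δ₁₃ · sin(θ₁₃ − θ₁₂)) = 6372.8·arcsin(0.57313·sin(91.476°)) = 3887.977 km
|dₓₜ| = 3887.977 km

3888 km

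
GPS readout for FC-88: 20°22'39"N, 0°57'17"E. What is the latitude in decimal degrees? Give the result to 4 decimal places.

20.3775°N

20° + 22′/60 + 39″/3600 = 20 + 0.36667 + 0.01083 = 20.3775°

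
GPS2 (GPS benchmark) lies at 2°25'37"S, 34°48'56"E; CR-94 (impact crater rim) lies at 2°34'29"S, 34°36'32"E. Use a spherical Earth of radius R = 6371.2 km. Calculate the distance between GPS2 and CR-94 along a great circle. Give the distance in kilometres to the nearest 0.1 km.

GPS2: φ = -2.42694°, λ = +34.81556°
CR-94: φ = -2.57472°, λ = +34.60889°
Δφ = -0.1478°,  Δλ = -0.2067°
a = sin²(Δφ/2) + cos φ₁ cos φ₂ sin²(Δλ/2) = 0.000005
c = 2·arcsin(√a) = 0.004431 rad = 0.2539°
d = R·c = 6371.2 × 0.004431 = 28.2 km

28.2 km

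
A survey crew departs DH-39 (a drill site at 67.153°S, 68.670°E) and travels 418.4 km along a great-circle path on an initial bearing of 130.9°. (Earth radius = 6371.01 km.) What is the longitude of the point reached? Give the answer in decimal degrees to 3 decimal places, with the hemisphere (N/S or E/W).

76.786°E

δ = d/R = 418.4/6371.01 = 0.065672 rad
φ₂ = arcsin(sin φ₁ cos δ + cos φ₁ sin δ cos θ)
   = arcsin(-0.92154·0.99784 + 0.38827·0.06563·-0.65474) = -69.42965°
λ₂ = λ₁ + atan2(sin θ sin δ cos φ₁, cos δ − sin φ₁ sin φ₂) = 76.78589°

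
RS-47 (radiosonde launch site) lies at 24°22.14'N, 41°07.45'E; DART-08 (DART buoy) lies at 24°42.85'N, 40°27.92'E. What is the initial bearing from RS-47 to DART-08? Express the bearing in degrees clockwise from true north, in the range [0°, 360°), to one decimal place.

RS-47: φ = +24.36900°, λ = +41.12417°
DART-08: φ = +24.71417°, λ = +40.46533°
Δλ = -0.6588°
y = sin Δλ · cos φ₂ = -0.010445
x = cos φ₁ sin φ₂ − sin φ₁ cos φ₂ cos Δλ = 0.006049
θ = atan2(y, x) = -59.9243° → 300.0757° (mod 360°)

300.1°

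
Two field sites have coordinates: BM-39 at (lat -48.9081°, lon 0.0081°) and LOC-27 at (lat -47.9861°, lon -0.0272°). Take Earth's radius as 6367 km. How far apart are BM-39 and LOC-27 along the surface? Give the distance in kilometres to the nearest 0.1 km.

Δφ = 0.9220°,  Δλ = -0.0353°
a = sin²(Δφ/2) + cos φ₁ cos φ₂ sin²(Δλ/2) = 0.000065
c = 2·arcsin(√a) = 0.016097 rad = 0.9223°
d = R·c = 6367 × 0.016097 = 102.5 km

102.5 km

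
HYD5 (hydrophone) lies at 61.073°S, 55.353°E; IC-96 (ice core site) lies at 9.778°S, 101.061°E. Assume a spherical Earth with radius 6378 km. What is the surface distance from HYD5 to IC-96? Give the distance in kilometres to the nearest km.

Δφ = 51.2950°,  Δλ = 45.7080°
a = sin²(Δφ/2) + cos φ₁ cos φ₂ sin²(Δλ/2) = 0.259246
c = 2·arcsin(√a) = 1.068423 rad = 61.2161°
d = R·c = 6378 × 1.068423 = 6814.4 km

6814 km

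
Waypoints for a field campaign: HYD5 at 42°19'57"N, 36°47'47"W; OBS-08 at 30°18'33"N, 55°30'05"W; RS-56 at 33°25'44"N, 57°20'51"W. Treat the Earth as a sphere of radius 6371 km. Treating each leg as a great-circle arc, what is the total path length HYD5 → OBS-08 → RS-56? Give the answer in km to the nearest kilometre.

2524 km

HYD5: φ = +42.33250°, λ = -36.79639°
OBS-08: φ = +30.30917°, λ = -55.50139°
RS-56: φ = +33.42889°, λ = -57.34750°
HYD5→OBS-08: c = 0.335170 rad, d = 2135.37 km
OBS-08→RS-56: c = 0.060935 rad, d = 388.22 km
Total = 2135.37 + 388.22 = 2523.59 km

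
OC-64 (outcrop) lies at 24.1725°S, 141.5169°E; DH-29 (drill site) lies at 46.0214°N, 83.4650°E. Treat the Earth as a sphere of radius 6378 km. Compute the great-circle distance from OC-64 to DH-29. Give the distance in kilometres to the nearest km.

Δφ = 70.1939°,  Δλ = -58.0519°
a = sin²(Δφ/2) + cos φ₁ cos φ₂ sin²(Δλ/2) = 0.479723
c = 2·arcsin(√a) = 1.530232 rad = 87.6758°
d = R·c = 6378 × 1.530232 = 9759.8 km

9760 km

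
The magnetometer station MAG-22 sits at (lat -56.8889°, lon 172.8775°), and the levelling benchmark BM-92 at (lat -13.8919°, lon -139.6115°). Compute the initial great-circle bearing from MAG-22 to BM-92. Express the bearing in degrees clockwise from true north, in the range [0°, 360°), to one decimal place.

Δλ = 47.5110°
y = sin Δλ · cos φ₂ = 0.715838
x = cos φ₁ sin φ₂ − sin φ₁ cos φ₂ cos Δλ = 0.418063
θ = atan2(y, x) = 59.7143° → 59.7143° (mod 360°)

59.7°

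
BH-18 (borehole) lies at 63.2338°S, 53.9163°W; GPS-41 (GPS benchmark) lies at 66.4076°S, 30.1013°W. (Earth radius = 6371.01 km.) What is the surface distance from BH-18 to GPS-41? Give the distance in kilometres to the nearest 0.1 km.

Δφ = -3.1738°,  Δλ = 23.8150°
a = sin²(Δφ/2) + cos φ₁ cos φ₂ sin²(Δλ/2) = 0.008440
c = 2·arcsin(√a) = 0.184003 rad = 10.5426°
d = R·c = 6371.01 × 0.184003 = 1172.3 km

1172.3 km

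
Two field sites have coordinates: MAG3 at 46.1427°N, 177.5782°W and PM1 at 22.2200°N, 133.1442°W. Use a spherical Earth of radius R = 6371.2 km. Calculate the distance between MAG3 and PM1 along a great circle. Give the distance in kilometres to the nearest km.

4788 km

Δφ = -23.9227°,  Δλ = 44.4340°
a = sin²(Δφ/2) + cos φ₁ cos φ₂ sin²(Δλ/2) = 0.134657
c = 2·arcsin(√a) = 0.751469 rad = 43.0560°
d = R·c = 6371.2 × 0.751469 = 4787.8 km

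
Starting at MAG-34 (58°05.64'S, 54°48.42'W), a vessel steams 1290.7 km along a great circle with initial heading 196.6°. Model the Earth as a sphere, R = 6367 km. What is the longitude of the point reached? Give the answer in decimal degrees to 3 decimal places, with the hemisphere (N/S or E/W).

MAG-34: φ = -58.09400°, λ = -54.80700°
δ = d/R = 1290.7/6367 = 0.202717 rad
φ₂ = arcsin(sin φ₁ cos δ + cos φ₁ sin δ cos θ)
   = arcsin(-0.84892·0.97952 + 0.52853·0.20133·-0.95832) = -68.98835°
λ₂ = λ₁ + atan2(sin θ sin δ cos φ₁, cos δ − sin φ₁ sin φ₂) = -64.03799°

64.038°W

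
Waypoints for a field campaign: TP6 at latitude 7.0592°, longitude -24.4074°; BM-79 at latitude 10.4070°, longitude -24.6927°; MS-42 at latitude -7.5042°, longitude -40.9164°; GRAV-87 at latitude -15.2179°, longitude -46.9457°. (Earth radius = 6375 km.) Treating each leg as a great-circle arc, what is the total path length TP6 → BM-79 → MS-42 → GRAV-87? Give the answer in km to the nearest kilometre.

TP6→BM-79: c = 0.058637 rad, d = 373.81 km
BM-79→MS-42: c = 0.420945 rad, d = 2683.53 km
MS-42→GRAV-87: c = 0.169560 rad, d = 1080.94 km
Total = 373.81 + 2683.53 + 1080.94 = 4138.28 km

4138 km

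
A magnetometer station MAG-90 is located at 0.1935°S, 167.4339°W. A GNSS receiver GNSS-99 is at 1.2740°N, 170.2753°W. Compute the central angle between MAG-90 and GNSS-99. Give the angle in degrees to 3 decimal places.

Δφ = 1.4675°,  Δλ = -2.8414°
a = sin²(Δφ/2) + cos φ₁ cos φ₂ sin²(Δλ/2) = 0.000779
c = 2·arcsin(√a) = 0.055812 rad = 3.1978°

3.198°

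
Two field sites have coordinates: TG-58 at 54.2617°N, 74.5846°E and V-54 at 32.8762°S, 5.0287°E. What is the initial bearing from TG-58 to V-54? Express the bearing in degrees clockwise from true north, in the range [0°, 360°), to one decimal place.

234.8°

Δλ = -69.5559°
y = sin Δλ · cos φ₂ = -0.786946
x = cos φ₁ sin φ₂ − sin φ₁ cos φ₂ cos Δλ = -0.555168
θ = atan2(y, x) = -125.2019° → 234.7981° (mod 360°)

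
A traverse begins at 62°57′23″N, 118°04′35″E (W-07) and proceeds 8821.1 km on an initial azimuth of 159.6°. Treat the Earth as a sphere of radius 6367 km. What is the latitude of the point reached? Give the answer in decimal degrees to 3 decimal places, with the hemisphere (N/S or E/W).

14.756°S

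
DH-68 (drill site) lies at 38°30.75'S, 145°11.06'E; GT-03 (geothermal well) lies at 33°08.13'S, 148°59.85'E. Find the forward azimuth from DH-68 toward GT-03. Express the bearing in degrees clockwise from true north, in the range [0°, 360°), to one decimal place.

31.0°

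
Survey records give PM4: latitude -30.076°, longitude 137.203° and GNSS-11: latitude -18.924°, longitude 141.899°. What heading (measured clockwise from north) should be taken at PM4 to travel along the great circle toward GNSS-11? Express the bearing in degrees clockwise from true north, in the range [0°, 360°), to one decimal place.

22.0°

Δλ = 4.6960°
y = sin Δλ · cos φ₂ = 0.077444
x = cos φ₁ sin φ₂ − sin φ₁ cos φ₂ cos Δλ = 0.191821
θ = atan2(y, x) = 21.9854° → 21.9854° (mod 360°)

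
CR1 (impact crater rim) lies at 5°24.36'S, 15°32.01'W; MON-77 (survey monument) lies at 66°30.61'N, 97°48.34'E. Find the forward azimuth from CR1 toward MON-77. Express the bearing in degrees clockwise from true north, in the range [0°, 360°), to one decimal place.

22.2°

CR1: φ = -5.40600°, λ = -15.53350°
MON-77: φ = +66.51017°, λ = +97.80567°
Δλ = 113.3392°
y = sin Δλ · cos φ₂ = 0.365972
x = cos φ₁ sin φ₂ − sin φ₁ cos φ₂ cos Δλ = 0.898174
θ = atan2(y, x) = 22.1690° → 22.1690° (mod 360°)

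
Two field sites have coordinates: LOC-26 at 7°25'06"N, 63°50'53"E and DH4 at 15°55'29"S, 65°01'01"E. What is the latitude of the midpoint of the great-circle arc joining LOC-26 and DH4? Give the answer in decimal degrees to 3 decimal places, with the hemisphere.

4.253°S

LOC-26: φ = +7.41833°, λ = +63.84806°
DH4: φ = -15.92472°, λ = +65.01694°
Bx = cos φ₂ cos Δλ = 0.961423,  By = cos φ₂ sin Δλ = 0.019617
φₘ = atan2(sin φ₁ + sin φ₂, √((cos φ₁ + Bx)² + By²)) = -4.25341°
λₘ = λ₁ + atan2(By, cos φ₁ + Bx) = 64.42352°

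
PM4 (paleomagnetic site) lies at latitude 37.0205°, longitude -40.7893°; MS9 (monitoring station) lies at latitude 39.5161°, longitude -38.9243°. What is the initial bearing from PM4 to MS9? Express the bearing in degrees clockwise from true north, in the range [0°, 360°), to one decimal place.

Δλ = 1.8650°
y = sin Δλ · cos φ₂ = 0.025106
x = cos φ₁ sin φ₂ − sin φ₁ cos φ₂ cos Δλ = 0.043789
θ = atan2(y, x) = 29.8280° → 29.8280° (mod 360°)

29.8°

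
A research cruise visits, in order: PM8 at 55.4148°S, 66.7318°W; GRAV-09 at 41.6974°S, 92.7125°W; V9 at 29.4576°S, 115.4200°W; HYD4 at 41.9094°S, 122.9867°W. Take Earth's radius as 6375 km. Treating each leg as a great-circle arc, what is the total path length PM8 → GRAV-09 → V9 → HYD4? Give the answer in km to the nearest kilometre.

PM8→GRAV-09: c = 0.380052 rad, d = 2422.83 km
GRAV-09→V9: c = 0.384796 rad, d = 2453.07 km
V9→HYD4: c = 0.242106 rad, d = 1543.43 km
Total = 2422.83 + 2453.07 + 1543.43 = 6419.33 km

6419 km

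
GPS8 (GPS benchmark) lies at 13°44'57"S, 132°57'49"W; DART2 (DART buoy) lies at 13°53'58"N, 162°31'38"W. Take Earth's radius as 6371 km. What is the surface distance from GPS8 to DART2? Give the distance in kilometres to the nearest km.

GPS8: φ = -13.74917°, λ = -132.96361°
DART2: φ = +13.89944°, λ = -162.52722°
Δφ = 27.6486°,  Δλ = -29.5636°
a = sin²(Δφ/2) + cos φ₁ cos φ₂ sin²(Δλ/2) = 0.118474
c = 2·arcsin(√a) = 0.702774 rad = 40.2660°
d = R·c = 6371 × 0.702774 = 4477.4 km

4477 km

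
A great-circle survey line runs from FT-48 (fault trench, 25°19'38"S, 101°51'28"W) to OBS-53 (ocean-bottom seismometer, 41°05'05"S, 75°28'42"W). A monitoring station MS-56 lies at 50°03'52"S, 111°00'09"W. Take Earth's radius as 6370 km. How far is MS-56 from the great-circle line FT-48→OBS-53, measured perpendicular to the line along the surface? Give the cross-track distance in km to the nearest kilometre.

2487 km

FT-48: φ = -25.32722°, λ = -101.85778°
OBS-53: φ = -41.08472°, λ = -75.47833°
MS-56: φ = -50.06444°, λ = -111.00250°
δ₁₃ = central angle FT-48→MS-56 = 0.449045 rad  (haversine)
θ₁₃ = bearing FT-48→MS-56 = 193.592°,  θ₁₂ = bearing FT-48→OBS-53 = 132.338°
dₓₜ = R·arcsin(sin δ₁₃ · sin(θ₁₃ − θ₁₂)) = 6370·arcsin(0.43411·sin(61.254°)) = 2487.183 km
|dₓₜ| = 2487.183 km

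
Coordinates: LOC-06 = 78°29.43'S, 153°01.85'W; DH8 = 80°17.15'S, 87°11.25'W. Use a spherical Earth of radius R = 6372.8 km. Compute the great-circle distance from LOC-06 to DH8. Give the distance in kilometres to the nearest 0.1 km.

LOC-06: φ = -78.49050°, λ = -153.03083°
DH8: φ = -80.28583°, λ = -87.18750°
Δφ = -1.7953°,  Δλ = 65.8433°
a = sin²(Δφ/2) + cos φ₁ cos φ₂ sin²(Δλ/2) = 0.010190
c = 2·arcsin(√a) = 0.202238 rad = 11.5874°
d = R·c = 6372.8 × 0.202238 = 1288.8 km

1288.8 km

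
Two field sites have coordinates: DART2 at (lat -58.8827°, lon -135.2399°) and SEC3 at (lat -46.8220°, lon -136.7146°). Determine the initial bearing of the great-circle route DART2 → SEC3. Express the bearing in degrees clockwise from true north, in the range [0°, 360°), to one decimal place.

Δλ = -1.4747°
y = sin Δλ · cos φ₂ = -0.017610
x = cos φ₁ sin φ₂ − sin φ₁ cos φ₂ cos Δλ = 0.208754
θ = atan2(y, x) = -4.8219° → 355.1781° (mod 360°)

355.2°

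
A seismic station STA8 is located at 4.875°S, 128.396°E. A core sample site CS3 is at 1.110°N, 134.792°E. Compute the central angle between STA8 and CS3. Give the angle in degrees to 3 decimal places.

8.755°

Δφ = 5.9850°,  Δλ = 6.3960°
a = sin²(Δφ/2) + cos φ₁ cos φ₂ sin²(Δλ/2) = 0.005826
c = 2·arcsin(√a) = 0.152801 rad = 8.7549°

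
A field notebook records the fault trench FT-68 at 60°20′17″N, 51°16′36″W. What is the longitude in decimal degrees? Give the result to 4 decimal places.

51° + 16′/60 + 36″/3600 = 51 + 0.26667 + 0.01000 = 51.2767°

51.2767°W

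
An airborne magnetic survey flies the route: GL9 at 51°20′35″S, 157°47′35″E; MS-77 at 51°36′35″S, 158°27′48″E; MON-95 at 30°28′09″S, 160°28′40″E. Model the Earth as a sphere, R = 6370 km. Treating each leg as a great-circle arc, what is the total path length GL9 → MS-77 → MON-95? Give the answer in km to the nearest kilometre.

GL9: φ = -51.34306°, λ = +157.79306°
MS-77: φ = -51.60972°, λ = +158.46333°
MON-95: φ = -30.46917°, λ = +160.47778°
GL9→MS-77: c = 0.008646 rad, d = 55.07 km
MS-77→MON-95: c = 0.369888 rad, d = 2356.19 km
Total = 55.07 + 2356.19 = 2411.26 km

2411 km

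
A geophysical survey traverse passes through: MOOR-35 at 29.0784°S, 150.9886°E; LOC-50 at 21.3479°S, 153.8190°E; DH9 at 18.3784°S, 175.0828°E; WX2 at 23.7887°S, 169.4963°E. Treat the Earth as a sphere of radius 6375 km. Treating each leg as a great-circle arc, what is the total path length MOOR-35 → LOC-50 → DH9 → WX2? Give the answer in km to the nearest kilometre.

MOOR-35→LOC-50: c = 0.142114 rad, d = 905.98 km
LOC-50→DH9: c = 0.352585 rad, d = 2247.73 km
DH9→WX2: c = 0.131085 rad, d = 835.67 km
Total = 905.98 + 2247.73 + 835.67 = 3989.38 km

3989 km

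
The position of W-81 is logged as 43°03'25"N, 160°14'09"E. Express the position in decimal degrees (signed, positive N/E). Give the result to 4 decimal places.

lat: 43.0569° N → +43.0569°
lon: 160.2358° E → +160.2358°

+43.0569°, +160.2358°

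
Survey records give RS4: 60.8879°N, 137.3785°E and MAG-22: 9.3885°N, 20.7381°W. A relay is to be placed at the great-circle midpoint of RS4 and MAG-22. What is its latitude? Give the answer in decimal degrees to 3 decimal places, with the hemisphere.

Bx = cos φ₂ cos Δλ = -0.915514,  By = cos φ₂ sin Δλ = -0.367726
φₘ = atan2(sin φ₁ + sin φ₂, √((cos φ₁ + Bx)² + By²)) = 61.41066°
λₘ = λ₁ + atan2(By, cos φ₁ + Bx) = -2.01891°

61.411°N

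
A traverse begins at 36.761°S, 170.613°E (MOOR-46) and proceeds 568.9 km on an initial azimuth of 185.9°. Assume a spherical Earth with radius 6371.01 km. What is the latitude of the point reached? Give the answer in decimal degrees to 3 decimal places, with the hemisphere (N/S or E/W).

41.848°S

δ = d/R = 568.9/6371.01 = 0.089295 rad
φ₂ = arcsin(sin φ₁ cos δ + cos φ₁ sin δ cos θ)
   = arcsin(-0.59848·0.99602 + 0.80114·0.08918·-0.99470) = -41.84812°
λ₂ = λ₁ + atan2(sin θ sin δ cos φ₁, cos δ − sin φ₁ sin φ₂) = 169.90792°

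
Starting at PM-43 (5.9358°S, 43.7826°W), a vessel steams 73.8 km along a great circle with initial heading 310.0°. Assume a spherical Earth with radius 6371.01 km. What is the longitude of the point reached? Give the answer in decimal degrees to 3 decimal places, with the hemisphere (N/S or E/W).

δ = d/R = 73.8/6371.01 = 0.011584 rad
φ₂ = arcsin(sin φ₁ cos δ + cos φ₁ sin δ cos θ)
   = arcsin(-0.10341·0.99993 + 0.99464·0.01158·0.64279) = -5.50895°
λ₂ = λ₁ + atan2(sin θ sin δ cos φ₁, cos δ − sin φ₁ sin φ₂) = -44.29338°

44.293°W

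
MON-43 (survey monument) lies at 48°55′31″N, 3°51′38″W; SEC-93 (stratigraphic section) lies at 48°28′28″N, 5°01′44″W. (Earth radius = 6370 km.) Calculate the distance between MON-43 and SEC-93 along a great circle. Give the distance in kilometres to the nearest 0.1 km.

MON-43: φ = +48.92528°, λ = -3.86056°
SEC-93: φ = +48.47444°, λ = -5.02889°
Δφ = -0.4508°,  Δλ = -1.1683°
a = sin²(Δφ/2) + cos φ₁ cos φ₂ sin²(Δλ/2) = 0.000061
c = 2·arcsin(√a) = 0.015589 rad = 0.8932°
d = R·c = 6370 × 0.015589 = 99.3 km

99.3 km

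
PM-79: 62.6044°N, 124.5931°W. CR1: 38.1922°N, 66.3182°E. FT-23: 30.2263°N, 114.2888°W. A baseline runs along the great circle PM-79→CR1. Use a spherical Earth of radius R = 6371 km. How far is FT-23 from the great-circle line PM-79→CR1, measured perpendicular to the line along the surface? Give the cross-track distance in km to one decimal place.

δ₁₃ = central angle PM-79→FT-23 = 0.576968 rad  (haversine)
θ₁₃ = bearing PM-79→FT-23 = 163.540°,  θ₁₂ = bearing PM-79→CR1 = 351.278°
dₓₜ = R·arcsin(sin δ₁₃ · sin(θ₁₃ − θ₁₂)) = 6371·arcsin(0.54549·sin(-187.737°)) = 468.295 km
|dₓₜ| = 468.295 km

468.3 km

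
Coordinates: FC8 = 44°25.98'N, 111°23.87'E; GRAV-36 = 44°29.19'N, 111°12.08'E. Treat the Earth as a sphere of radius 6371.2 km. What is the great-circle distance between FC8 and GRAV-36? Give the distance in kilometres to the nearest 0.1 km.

16.7 km

FC8: φ = +44.43300°, λ = +111.39783°
GRAV-36: φ = +44.48650°, λ = +111.20133°
Δφ = 0.0535°,  Δλ = -0.1965°
a = sin²(Δφ/2) + cos φ₁ cos φ₂ sin²(Δλ/2) = 0.000002
c = 2·arcsin(√a) = 0.002620 rad = 0.1501°
d = R·c = 6371.2 × 0.002620 = 16.7 km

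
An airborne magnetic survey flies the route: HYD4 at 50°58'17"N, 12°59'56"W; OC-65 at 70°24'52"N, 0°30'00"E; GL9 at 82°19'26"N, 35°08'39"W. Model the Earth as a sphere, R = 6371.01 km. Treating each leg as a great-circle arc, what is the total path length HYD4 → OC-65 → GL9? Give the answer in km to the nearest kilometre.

HYD4: φ = +50.97139°, λ = -12.99889°
OC-65: φ = +70.41444°, λ = +0.50000°
GL9: φ = +82.32389°, λ = -35.14417°
HYD4→OC-65: c = 0.356450 rad, d = 2270.95 km
OC-65→GL9: c = 0.245210 rad, d = 1562.24 km
Total = 2270.95 + 1562.24 = 3833.18 km

3833 km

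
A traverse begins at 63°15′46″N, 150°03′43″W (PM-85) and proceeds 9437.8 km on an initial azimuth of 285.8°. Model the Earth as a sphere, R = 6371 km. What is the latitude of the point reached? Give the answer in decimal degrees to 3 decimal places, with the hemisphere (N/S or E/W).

11.640°N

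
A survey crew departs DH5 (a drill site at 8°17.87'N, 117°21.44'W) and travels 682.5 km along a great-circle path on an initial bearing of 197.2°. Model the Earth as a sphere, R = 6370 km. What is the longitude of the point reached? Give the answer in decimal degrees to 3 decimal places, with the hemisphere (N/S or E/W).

119.171°W

DH5: φ = +8.29783°, λ = -117.35733°
δ = d/R = 682.5/6370 = 0.107143 rad
φ₂ = arcsin(sin φ₁ cos δ + cos φ₁ sin δ cos θ)
   = arcsin(0.14432·0.99427 + 0.98953·0.10694·-0.95528) = 2.43036°
λ₂ = λ₁ + atan2(sin θ sin δ cos φ₁, cos δ − sin φ₁ sin φ₂) = -119.17110°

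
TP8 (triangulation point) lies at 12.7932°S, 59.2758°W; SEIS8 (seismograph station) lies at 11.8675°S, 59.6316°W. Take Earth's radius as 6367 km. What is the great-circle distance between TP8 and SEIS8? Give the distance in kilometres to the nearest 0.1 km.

Δφ = 0.9257°,  Δλ = -0.3558°
a = sin²(Δφ/2) + cos φ₁ cos φ₂ sin²(Δλ/2) = 0.000074
c = 2·arcsin(√a) = 0.017258 rad = 0.9888°
d = R·c = 6367 × 0.017258 = 109.9 km

109.9 km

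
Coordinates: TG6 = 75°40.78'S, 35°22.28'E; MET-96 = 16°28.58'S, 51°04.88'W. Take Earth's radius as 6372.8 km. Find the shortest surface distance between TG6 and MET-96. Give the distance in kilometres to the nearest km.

8139 km

TG6: φ = -75.67967°, λ = +35.37133°
MET-96: φ = -16.47633°, λ = -51.08133°
Δφ = 59.2033°,  Δλ = -86.4527°
a = sin²(Δφ/2) + cos φ₁ cos φ₂ sin²(Δλ/2) = 0.355259
c = 2·arcsin(√a) = 1.277111 rad = 73.1730°
d = R·c = 6372.8 × 1.277111 = 8138.8 km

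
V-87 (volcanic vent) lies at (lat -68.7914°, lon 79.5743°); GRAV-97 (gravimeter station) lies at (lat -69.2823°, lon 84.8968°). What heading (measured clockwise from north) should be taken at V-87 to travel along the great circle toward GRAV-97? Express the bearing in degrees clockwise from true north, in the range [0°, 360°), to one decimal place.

Δλ = 5.3225°
y = sin Δλ · cos φ₂ = 0.032816
x = cos φ₁ sin φ₂ − sin φ₁ cos φ₂ cos Δλ = -0.009990
θ = atan2(y, x) = 106.9312° → 106.9312° (mod 360°)

106.9°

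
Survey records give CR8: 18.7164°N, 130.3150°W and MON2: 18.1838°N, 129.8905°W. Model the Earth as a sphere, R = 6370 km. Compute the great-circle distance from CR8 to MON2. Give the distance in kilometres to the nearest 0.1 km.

Δφ = -0.5326°,  Δλ = 0.4245°
a = sin²(Δφ/2) + cos φ₁ cos φ₂ sin²(Δλ/2) = 0.000034
c = 2·arcsin(√a) = 0.011653 rad = 0.6677°
d = R·c = 6370 × 0.011653 = 74.2 km

74.2 km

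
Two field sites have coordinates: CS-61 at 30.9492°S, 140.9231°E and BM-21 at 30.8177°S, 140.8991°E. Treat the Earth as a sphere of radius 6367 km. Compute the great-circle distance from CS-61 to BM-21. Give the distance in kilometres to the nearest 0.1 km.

14.8 km

Δφ = 0.1315°,  Δλ = -0.0240°
a = sin²(Δφ/2) + cos φ₁ cos φ₂ sin²(Δλ/2) = 0.000001
c = 2·arcsin(√a) = 0.002323 rad = 0.1331°
d = R·c = 6367 × 0.002323 = 14.8 km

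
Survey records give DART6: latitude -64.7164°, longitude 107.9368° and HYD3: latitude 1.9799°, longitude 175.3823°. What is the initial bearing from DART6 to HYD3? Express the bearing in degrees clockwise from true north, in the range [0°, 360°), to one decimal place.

68.6°

Δλ = 67.4455°
y = sin Δλ · cos φ₂ = 0.922964
x = cos φ₁ sin φ₂ − sin φ₁ cos φ₂ cos Δλ = 0.361367
θ = atan2(y, x) = 68.6182° → 68.6182° (mod 360°)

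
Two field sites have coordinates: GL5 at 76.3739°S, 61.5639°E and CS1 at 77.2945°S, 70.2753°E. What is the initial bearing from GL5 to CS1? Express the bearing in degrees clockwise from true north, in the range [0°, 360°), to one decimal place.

119.1°

Δλ = 8.7114°
y = sin Δλ · cos φ₂ = 0.033312
x = cos φ₁ sin φ₂ − sin φ₁ cos φ₂ cos Δλ = -0.018533
θ = atan2(y, x) = 119.0891° → 119.0891° (mod 360°)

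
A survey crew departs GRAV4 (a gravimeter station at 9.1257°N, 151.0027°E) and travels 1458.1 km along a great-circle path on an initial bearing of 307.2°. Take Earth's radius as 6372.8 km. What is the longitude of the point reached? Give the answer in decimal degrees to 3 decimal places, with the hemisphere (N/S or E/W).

140.122°E

δ = d/R = 1458.1/6372.8 = 0.228801 rad
φ₂ = arcsin(sin φ₁ cos δ + cos φ₁ sin δ cos θ)
   = arcsin(0.15860·0.97394 + 0.98734·0.22681·0.60460) = 16.84962°
λ₂ = λ₁ + atan2(sin θ sin δ cos φ₁, cos δ − sin φ₁ sin φ₂) = 140.12201°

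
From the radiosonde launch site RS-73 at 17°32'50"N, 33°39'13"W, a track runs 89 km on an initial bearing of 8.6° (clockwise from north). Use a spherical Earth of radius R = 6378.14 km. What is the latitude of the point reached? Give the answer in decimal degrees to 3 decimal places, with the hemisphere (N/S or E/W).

RS-73: φ = +17.54722°, λ = -33.65361°
δ = d/R = 89/6378.14 = 0.013954 rad
φ₂ = arcsin(sin φ₁ cos δ + cos φ₁ sin δ cos θ)
   = arcsin(0.30149·0.99990 + 0.95347·0.01395·0.98876) = 18.33769°
λ₂ = λ₁ + atan2(sin θ sin δ cos φ₁, cos δ − sin φ₁ sin φ₂) = -33.52767°

18.338°N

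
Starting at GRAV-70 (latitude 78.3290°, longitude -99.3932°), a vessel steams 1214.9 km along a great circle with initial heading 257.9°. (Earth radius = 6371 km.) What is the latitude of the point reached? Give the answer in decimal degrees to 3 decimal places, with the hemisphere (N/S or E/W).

72.466°N

δ = d/R = 1214.9/6371 = 0.190692 rad
φ₂ = arcsin(sin φ₁ cos δ + cos φ₁ sin δ cos θ)
   = arcsin(0.97933·0.98187 + 0.20229·0.18954·-0.20962) = 72.46558°
λ₂ = λ₁ + atan2(sin θ sin δ cos φ₁, cos δ − sin φ₁ sin φ₂) = -137.35508°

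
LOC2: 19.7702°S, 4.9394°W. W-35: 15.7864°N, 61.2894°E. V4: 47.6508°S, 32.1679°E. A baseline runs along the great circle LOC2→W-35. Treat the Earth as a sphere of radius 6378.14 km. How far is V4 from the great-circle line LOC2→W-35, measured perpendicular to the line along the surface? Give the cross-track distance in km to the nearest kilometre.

4379 km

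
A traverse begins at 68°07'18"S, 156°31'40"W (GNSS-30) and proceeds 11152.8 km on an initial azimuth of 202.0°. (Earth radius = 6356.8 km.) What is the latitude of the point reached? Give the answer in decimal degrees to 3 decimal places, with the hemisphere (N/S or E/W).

9.800°S

GNSS-30: φ = -68.12167°, λ = -156.52778°
δ = d/R = 11152.8/6356.8 = 1.754468 rad
φ₂ = arcsin(sin φ₁ cos δ + cos φ₁ sin δ cos θ)
   = arcsin(-0.92798·-0.18264 + 0.37264·0.98318·-0.92718) = -9.79976°
λ₂ = λ₁ + atan2(sin θ sin δ cos φ₁, cos δ − sin φ₁ sin φ₂) = 45.41987°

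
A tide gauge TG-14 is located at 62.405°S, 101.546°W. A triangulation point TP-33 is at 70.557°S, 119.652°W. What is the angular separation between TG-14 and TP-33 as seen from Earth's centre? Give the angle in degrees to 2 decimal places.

10.81°

Δφ = -8.1520°,  Δλ = -18.1060°
a = sin²(Δφ/2) + cos φ₁ cos φ₂ sin²(Δλ/2) = 0.008870
c = 2·arcsin(√a) = 0.188639 rad = 10.8082°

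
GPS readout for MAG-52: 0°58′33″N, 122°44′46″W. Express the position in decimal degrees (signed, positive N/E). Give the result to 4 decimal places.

lat: 0.9758° N → +0.9758°
lon: 122.7461° W → -122.7461°

+0.9758°, -122.7461°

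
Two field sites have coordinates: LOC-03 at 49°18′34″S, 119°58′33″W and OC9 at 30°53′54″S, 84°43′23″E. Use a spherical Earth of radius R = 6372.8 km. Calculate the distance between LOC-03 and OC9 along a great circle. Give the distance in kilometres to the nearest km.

10770 km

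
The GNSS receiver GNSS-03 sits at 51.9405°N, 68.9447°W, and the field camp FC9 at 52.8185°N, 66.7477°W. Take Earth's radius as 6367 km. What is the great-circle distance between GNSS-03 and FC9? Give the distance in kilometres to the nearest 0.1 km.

Δφ = 0.8780°,  Δλ = 2.1970°
a = sin²(Δφ/2) + cos φ₁ cos φ₂ sin²(Δλ/2) = 0.000196
c = 2·arcsin(√a) = 0.027975 rad = 1.6028°
d = R·c = 6367 × 0.027975 = 178.1 km

178.1 km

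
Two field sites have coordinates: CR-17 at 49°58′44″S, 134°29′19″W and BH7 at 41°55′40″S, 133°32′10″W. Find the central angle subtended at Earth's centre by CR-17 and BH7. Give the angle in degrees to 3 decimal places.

8.078°

CR-17: φ = -49.97889°, λ = -134.48861°
BH7: φ = -41.92778°, λ = -133.53611°
Δφ = 8.0511°,  Δλ = 0.9525°
a = sin²(Δφ/2) + cos φ₁ cos φ₂ sin²(Δλ/2) = 0.004961
c = 2·arcsin(√a) = 0.140990 rad = 8.0781°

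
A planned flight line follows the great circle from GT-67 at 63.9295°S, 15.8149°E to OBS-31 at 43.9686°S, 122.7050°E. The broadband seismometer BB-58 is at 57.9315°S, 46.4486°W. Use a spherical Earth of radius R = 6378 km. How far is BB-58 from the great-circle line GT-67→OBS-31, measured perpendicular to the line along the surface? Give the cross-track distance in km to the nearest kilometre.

δ₁₃ = central angle GT-67→BB-58 = 0.516025 rad  (haversine)
θ₁₃ = bearing GT-67→BB-58 = 252.246°,  θ₁₂ = bearing GT-67→OBS-31 = 125.595°
dₓₜ = R·arcsin(sin δ₁₃ · sin(θ₁₃ − θ₁₂)) = 6378·arcsin(0.49343·sin(126.652°)) = 2595.921 km
|dₓₜ| = 2595.921 km

2596 km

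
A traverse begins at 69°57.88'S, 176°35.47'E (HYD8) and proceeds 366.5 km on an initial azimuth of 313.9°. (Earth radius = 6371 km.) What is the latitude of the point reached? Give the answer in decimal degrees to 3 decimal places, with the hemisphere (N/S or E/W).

67.558°S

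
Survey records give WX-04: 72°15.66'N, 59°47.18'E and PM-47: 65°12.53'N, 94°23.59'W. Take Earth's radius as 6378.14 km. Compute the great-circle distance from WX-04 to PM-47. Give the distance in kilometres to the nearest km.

4613 km

WX-04: φ = +72.26100°, λ = +59.78633°
PM-47: φ = +65.20883°, λ = -94.39317°
Δφ = -7.0522°,  Δλ = -154.1795°
a = sin²(Δφ/2) + cos φ₁ cos φ₂ sin²(Δλ/2) = 0.125162
c = 2·arcsin(√a) = 0.723223 rad = 41.4376°
d = R·c = 6378.14 × 0.723223 = 4612.8 km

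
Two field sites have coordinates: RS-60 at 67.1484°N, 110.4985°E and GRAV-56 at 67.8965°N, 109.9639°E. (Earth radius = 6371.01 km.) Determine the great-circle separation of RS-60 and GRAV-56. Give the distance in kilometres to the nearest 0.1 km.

86.2 km

Δφ = 0.7481°,  Δλ = -0.5346°
a = sin²(Δφ/2) + cos φ₁ cos φ₂ sin²(Δλ/2) = 0.000046
c = 2·arcsin(√a) = 0.013535 rad = 0.7755°
d = R·c = 6371.01 × 0.013535 = 86.2 km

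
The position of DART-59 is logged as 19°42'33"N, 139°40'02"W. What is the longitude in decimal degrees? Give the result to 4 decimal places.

139° + 40′/60 + 2″/3600 = 139 + 0.66667 + 0.00056 = 139.6672°

139.6672°W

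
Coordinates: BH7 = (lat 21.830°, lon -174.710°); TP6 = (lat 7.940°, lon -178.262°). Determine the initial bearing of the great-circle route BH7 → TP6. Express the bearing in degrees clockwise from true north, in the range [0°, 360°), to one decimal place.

Δλ = -3.5520°
y = sin Δλ · cos φ₂ = -0.061360
x = cos φ₁ sin φ₂ − sin φ₁ cos φ₂ cos Δλ = -0.239351
θ = atan2(y, x) = -165.6212° → 194.3788° (mod 360°)

194.4°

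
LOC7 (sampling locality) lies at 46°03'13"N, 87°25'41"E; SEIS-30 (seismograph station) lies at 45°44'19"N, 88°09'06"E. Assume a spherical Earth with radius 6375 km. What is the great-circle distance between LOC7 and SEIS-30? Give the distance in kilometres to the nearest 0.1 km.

LOC7: φ = +46.05361°, λ = +87.42806°
SEIS-30: φ = +45.73861°, λ = +88.15167°
Δφ = -0.3150°,  Δλ = 0.7236°
a = sin²(Δφ/2) + cos φ₁ cos φ₂ sin²(Δλ/2) = 0.000027
c = 2·arcsin(√a) = 0.010367 rad = 0.5940°
d = R·c = 6375 × 0.010367 = 66.1 km

66.1 km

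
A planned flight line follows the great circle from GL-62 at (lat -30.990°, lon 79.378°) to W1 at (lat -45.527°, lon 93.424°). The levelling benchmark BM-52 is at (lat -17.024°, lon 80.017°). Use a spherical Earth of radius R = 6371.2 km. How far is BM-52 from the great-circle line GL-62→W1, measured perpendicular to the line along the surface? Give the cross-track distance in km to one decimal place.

897.4 km

δ₁₃ = central angle GL-62→BM-52 = 0.243964 rad  (haversine)
θ₁₃ = bearing GL-62→BM-52 = 2.530°,  θ₁₂ = bearing GL-62→W1 = 146.997°
dₓₜ = R·arcsin(sin δ₁₃ · sin(θ₁₃ − θ₁₂)) = 6371.2·arcsin(0.24155·sin(-144.466°)) = -897.381 km
|dₓₜ| = 897.381 km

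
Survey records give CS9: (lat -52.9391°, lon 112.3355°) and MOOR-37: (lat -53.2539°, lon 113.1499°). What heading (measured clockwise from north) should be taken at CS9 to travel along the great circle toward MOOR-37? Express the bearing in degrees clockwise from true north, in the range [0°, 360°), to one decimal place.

123.1°

Δλ = 0.8144°
y = sin Δλ · cos φ₂ = 0.008504
x = cos φ₁ sin φ₂ − sin φ₁ cos φ₂ cos Δλ = -0.005542
θ = atan2(y, x) = 123.0959° → 123.0959° (mod 360°)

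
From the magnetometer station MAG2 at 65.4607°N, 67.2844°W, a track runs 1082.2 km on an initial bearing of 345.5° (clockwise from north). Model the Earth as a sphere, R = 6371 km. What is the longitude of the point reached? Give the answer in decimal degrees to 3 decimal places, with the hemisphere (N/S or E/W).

76.515°W

δ = d/R = 1082.2/6371 = 0.169863 rad
φ₂ = arcsin(sin φ₁ cos δ + cos φ₁ sin δ cos θ)
   = arcsin(0.90968·0.98561 + 0.41532·0.16905·0.96815) = 74.69982°
λ₂ = λ₁ + atan2(sin θ sin δ cos φ₁, cos δ − sin φ₁ sin φ₂) = -76.51461°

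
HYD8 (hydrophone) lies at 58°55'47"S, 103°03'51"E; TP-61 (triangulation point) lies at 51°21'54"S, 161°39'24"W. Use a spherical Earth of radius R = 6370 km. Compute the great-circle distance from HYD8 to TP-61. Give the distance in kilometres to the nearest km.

HYD8: φ = -58.92972°, λ = +103.06417°
TP-61: φ = -51.36500°, λ = -161.65667°
Δφ = 7.5647°,  Δλ = 95.2792°
a = sin²(Δφ/2) + cos φ₁ cos φ₂ sin²(Δλ/2) = 0.180287
c = 2·arcsin(√a) = 0.877045 rad = 50.2510°
d = R·c = 6370 × 0.877045 = 5586.8 km

5587 km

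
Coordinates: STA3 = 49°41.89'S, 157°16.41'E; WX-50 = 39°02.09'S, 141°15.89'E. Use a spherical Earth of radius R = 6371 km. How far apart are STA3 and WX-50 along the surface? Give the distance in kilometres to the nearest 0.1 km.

1732.6 km

STA3: φ = -49.69817°, λ = +157.27350°
WX-50: φ = -39.03483°, λ = +141.26483°
Δφ = 10.6633°,  Δλ = -16.0087°
a = sin²(Δφ/2) + cos φ₁ cos φ₂ sin²(Δλ/2) = 0.018376
c = 2·arcsin(√a) = 0.271955 rad = 15.5819°
d = R·c = 6371 × 0.271955 = 1732.6 km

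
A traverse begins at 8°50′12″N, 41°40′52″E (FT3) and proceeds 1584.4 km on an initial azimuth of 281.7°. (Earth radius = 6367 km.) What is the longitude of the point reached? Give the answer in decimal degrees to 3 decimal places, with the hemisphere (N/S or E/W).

27.437°E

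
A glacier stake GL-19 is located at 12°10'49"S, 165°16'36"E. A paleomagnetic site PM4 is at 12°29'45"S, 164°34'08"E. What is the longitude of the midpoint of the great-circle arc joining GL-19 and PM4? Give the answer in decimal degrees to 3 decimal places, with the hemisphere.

164.923°E

GL-19: φ = -12.18028°, λ = +165.27667°
PM4: φ = -12.49583°, λ = +164.56889°
Bx = cos φ₂ cos Δλ = 0.976237,  By = cos φ₂ sin Δλ = -0.012060
φₘ = atan2(sin φ₁ + sin φ₂, √((cos φ₁ + Bx)² + By²)) = -12.33828°
λₘ = λ₁ + atan2(By, cos φ₁ + Bx) = 164.92299°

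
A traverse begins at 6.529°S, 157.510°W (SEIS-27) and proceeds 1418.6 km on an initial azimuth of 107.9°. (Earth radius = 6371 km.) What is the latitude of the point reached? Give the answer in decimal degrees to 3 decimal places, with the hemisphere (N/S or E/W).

10.273°S

δ = d/R = 1418.6/6371 = 0.222665 rad
φ₂ = arcsin(sin φ₁ cos δ + cos φ₁ sin δ cos θ)
   = arcsin(-0.11371·0.97531 + 0.99351·0.22083·-0.30736) = -10.27263°
λ₂ = λ₁ + atan2(sin θ sin δ cos φ₁, cos δ − sin φ₁ sin φ₂) = -145.17872°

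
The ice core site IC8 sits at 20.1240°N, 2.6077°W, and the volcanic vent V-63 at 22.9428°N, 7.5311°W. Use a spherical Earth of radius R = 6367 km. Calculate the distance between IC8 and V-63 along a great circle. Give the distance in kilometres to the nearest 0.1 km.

597.5 km

Δφ = 2.8188°,  Δλ = -4.9234°
a = sin²(Δφ/2) + cos φ₁ cos φ₂ sin²(Δλ/2) = 0.002200
c = 2·arcsin(√a) = 0.093846 rad = 5.3770°
d = R·c = 6367 × 0.093846 = 597.5 km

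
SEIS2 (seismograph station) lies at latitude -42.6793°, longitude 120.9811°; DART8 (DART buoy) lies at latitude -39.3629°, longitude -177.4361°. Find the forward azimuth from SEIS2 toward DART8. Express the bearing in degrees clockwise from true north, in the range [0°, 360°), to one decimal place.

107.7°

Δλ = 61.5828°
y = sin Δλ · cos φ₂ = 0.679985
x = cos φ₁ sin φ₂ − sin φ₁ cos φ₂ cos Δλ = -0.216842
θ = atan2(y, x) = 107.6871° → 107.6871° (mod 360°)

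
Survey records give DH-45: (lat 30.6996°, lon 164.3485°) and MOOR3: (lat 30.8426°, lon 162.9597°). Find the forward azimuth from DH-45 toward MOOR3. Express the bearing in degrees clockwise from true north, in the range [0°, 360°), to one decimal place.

277.2°

Δλ = -1.3888°
y = sin Δλ · cos φ₂ = -0.020809
x = cos φ₁ sin φ₂ − sin φ₁ cos φ₂ cos Δλ = 0.002625
θ = atan2(y, x) = -82.8115° → 277.1885° (mod 360°)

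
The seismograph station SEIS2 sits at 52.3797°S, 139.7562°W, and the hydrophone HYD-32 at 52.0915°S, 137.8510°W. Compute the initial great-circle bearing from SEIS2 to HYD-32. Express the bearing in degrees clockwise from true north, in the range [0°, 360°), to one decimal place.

76.9°

Δλ = 1.9052°
y = sin Δλ · cos φ₂ = 0.020426
x = cos φ₁ sin φ₂ − sin φ₁ cos φ₂ cos Δλ = 0.004761
θ = atan2(y, x) = 76.8797° → 76.8797° (mod 360°)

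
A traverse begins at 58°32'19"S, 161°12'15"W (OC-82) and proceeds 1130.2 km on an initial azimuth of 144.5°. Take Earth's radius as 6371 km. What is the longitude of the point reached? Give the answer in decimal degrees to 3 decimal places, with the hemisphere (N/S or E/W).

146.525°W

OC-82: φ = -58.53861°, λ = -161.20417°
δ = d/R = 1130.2/6371 = 0.177398 rad
φ₂ = arcsin(sin φ₁ cos δ + cos φ₁ sin δ cos θ)
   = arcsin(-0.85299·0.98431 + 0.52192·0.17647·-0.81412) = -66.14730°
λ₂ = λ₁ + atan2(sin θ sin δ cos φ₁, cos δ − sin φ₁ sin φ₂) = -146.52475°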